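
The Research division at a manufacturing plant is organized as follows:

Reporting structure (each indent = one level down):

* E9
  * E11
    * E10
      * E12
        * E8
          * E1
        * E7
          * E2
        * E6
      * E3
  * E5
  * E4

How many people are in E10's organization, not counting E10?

7

E10 directly manages E12, E3. Under E12: E6, E7, E2, E8, E1 (5). E3 has no reports. So E10's organization is 2 direct reports plus everyone under them: 6 + 1 = 7.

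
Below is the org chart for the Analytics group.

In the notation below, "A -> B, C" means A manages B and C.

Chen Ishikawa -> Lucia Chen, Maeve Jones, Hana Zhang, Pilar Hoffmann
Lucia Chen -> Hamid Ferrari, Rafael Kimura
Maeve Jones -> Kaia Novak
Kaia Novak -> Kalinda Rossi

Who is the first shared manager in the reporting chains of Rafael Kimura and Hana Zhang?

Rafael Kimura's chain of managers is Lucia Chen, Chen Ishikawa. Hana Zhang's chain of managers is Chen Ishikawa. The first manager that appears in both chains is Chen Ishikawa.

Chen Ishikawa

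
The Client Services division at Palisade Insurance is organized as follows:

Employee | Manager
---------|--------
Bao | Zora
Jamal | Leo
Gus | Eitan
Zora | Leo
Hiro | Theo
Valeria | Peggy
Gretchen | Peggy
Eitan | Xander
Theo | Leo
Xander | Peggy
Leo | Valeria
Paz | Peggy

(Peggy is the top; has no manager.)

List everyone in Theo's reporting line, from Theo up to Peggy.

Theo reports to Leo. Leo reports to Valeria. Valeria reports to Peggy. Peggy is at the top.

Theo -> Leo -> Valeria -> Peggy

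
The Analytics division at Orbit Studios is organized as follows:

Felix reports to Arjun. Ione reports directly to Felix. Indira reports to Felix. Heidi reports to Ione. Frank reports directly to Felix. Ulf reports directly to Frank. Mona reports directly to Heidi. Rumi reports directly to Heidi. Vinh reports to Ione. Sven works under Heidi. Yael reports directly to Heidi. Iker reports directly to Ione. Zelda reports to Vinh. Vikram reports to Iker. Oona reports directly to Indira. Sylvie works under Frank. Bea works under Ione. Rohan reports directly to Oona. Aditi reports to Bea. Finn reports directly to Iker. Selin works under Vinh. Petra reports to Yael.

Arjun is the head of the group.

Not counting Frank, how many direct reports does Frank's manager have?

Frank reports to Felix. Felix's other direct reports are Ione, Indira — 2 peers.

2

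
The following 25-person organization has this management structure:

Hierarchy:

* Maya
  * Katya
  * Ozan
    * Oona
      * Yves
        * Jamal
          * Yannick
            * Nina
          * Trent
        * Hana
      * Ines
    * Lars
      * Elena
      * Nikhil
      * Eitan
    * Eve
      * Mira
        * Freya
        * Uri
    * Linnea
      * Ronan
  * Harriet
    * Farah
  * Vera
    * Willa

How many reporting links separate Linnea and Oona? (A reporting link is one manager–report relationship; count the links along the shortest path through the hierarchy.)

Linnea is 1 level below Ozan, and Oona is 1 level below Ozan (their lowest common manager). The shortest path runs up from Linnea to Ozan and back down to Oona: 1 + 1 = 2 links.

2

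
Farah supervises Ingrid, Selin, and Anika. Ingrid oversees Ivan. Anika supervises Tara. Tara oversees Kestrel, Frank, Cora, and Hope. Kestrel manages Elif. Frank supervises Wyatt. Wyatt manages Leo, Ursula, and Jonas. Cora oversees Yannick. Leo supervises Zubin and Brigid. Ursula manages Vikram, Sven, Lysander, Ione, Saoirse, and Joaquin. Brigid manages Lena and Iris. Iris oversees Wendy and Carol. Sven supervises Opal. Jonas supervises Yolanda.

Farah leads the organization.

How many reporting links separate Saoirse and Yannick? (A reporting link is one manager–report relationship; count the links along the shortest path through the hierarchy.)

6

Saoirse is 4 levels below Tara, and Yannick is 2 levels below Tara (their lowest common manager). The shortest path runs up from Saoirse to Tara and back down to Yannick: 4 + 2 = 6 links.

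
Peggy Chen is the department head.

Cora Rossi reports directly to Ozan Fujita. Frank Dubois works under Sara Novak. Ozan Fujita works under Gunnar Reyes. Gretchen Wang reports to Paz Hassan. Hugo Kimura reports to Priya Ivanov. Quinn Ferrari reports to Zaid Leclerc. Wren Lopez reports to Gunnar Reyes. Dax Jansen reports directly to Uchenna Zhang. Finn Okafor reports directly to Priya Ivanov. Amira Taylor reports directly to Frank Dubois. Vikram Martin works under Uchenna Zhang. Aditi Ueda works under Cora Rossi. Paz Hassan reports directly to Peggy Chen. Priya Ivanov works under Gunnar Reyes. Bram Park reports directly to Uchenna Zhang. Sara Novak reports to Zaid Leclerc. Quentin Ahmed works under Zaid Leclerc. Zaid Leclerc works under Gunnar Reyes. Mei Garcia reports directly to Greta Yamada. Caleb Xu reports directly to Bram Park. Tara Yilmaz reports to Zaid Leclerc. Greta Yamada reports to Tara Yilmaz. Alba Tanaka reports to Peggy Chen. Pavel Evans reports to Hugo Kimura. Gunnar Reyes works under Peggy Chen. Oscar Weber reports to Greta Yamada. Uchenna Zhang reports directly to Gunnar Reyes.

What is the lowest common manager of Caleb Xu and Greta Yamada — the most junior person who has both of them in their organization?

Caleb Xu's chain of managers is Bram Park, Uchenna Zhang, Gunnar Reyes, Peggy Chen. Greta Yamada's chain of managers is Tara Yilmaz, Zaid Leclerc, Gunnar Reyes, Peggy Chen. The first manager that appears in both chains is Gunnar Reyes.

Gunnar Reyes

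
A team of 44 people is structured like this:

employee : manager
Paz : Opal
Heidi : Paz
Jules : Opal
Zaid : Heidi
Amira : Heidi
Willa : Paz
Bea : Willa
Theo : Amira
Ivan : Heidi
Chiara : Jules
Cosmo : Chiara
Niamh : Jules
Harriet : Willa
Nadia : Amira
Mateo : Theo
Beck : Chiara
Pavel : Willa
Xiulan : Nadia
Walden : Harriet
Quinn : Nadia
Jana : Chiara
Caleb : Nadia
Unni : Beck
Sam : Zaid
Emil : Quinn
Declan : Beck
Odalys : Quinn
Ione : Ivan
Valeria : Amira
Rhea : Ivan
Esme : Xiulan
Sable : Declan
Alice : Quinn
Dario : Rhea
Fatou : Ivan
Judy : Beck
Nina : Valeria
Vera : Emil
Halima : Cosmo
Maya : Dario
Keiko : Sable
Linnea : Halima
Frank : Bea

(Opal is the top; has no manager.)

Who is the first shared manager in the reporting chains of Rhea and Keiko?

Opal

Rhea's chain of managers is Ivan, Heidi, Paz, Opal. Keiko's chain of managers is Sable, Declan, Beck, Chiara, Jules, Opal. The first manager that appears in both chains is Opal.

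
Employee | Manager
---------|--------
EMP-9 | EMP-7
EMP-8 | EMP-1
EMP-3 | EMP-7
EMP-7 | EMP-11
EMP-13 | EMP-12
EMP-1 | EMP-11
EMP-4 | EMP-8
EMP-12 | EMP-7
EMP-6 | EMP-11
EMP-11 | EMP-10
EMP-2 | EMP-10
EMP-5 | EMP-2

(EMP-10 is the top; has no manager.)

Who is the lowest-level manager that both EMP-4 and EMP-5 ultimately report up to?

EMP-10

EMP-4's chain of managers is EMP-8, EMP-1, EMP-11, EMP-10. EMP-5's chain of managers is EMP-2, EMP-10. The first manager that appears in both chains is EMP-10.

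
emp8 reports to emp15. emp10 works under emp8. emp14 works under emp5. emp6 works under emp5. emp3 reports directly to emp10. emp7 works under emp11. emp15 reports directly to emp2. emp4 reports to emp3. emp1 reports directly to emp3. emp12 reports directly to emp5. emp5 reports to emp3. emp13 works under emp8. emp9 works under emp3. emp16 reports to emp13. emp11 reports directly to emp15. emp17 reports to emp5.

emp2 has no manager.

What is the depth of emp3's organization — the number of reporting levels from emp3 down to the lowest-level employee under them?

The longest chain under emp3 runs emp3 → emp5 → emp17, which is 2 levels below emp3.

2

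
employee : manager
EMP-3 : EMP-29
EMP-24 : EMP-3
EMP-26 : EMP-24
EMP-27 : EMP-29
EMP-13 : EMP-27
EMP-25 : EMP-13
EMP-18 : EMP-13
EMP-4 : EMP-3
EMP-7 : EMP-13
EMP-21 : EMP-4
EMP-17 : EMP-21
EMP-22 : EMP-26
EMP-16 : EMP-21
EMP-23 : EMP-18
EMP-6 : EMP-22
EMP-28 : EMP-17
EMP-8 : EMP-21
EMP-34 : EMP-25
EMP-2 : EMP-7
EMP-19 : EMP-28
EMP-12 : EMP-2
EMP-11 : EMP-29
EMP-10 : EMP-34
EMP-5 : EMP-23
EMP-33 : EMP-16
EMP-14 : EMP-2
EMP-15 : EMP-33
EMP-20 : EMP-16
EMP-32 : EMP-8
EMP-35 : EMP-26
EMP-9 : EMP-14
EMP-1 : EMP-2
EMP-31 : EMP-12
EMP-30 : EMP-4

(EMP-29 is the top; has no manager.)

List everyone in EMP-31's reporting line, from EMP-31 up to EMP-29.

EMP-31 -> EMP-12 -> EMP-2 -> EMP-7 -> EMP-13 -> EMP-27 -> EMP-29

EMP-31 reports to EMP-12. EMP-12 reports to EMP-2. EMP-2 reports to EMP-7. EMP-7 reports to EMP-13. EMP-13 reports to EMP-27. EMP-27 reports to EMP-29. EMP-29 is at the top.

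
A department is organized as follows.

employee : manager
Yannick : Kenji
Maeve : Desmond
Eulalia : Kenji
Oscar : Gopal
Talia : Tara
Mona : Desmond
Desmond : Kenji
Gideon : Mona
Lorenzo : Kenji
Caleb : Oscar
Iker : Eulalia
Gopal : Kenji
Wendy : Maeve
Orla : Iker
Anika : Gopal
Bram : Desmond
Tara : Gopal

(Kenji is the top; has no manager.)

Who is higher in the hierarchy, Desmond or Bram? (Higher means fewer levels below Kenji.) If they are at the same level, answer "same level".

Desmond

Desmond is 1 level below Kenji; Bram is 2. Desmond is higher.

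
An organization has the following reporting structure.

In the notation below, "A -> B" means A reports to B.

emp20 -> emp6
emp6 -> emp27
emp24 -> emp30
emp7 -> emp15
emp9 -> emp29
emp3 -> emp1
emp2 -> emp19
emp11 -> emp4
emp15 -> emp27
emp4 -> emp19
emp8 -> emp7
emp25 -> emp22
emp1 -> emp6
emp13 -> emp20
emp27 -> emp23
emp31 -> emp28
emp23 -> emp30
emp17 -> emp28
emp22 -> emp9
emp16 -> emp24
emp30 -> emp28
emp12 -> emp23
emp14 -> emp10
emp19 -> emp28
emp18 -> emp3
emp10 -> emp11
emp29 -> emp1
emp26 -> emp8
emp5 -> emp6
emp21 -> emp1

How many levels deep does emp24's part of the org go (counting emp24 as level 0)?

The longest chain under emp24 runs emp24 → emp16, which is 1 level below emp24.

1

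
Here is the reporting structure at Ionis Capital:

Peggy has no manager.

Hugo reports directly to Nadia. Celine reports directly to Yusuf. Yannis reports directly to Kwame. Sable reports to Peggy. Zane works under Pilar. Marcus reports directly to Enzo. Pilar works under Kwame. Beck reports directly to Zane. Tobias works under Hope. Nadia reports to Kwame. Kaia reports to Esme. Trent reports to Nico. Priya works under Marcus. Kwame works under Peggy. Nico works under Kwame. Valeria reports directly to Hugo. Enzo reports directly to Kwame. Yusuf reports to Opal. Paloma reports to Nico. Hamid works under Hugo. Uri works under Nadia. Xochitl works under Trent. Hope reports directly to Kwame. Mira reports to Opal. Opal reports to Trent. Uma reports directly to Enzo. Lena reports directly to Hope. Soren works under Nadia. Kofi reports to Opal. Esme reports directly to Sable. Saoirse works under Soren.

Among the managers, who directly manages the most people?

Kwame

Direct-report counts: Peggy has 2; Sable has 1; Esme has 1; Kwame has 6; Nadia has 3; Hugo has 2; Soren has 1; Pilar has 1; Zane has 1; Hope has 2; Enzo has 2; Marcus has 1; Nico has 2; Trent has 2; Opal has 3; Yusuf has 1. The largest is 6, held by Kwame.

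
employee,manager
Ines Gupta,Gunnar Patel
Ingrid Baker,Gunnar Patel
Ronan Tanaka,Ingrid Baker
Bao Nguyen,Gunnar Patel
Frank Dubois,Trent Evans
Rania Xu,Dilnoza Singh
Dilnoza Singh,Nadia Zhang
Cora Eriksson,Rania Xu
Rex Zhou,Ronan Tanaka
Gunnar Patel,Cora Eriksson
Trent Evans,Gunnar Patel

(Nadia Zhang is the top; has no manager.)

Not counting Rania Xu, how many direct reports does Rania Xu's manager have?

0

Rania Xu reports to Dilnoza Singh, and Dilnoza Singh has no other direct reports. Rania Xu has 0 peers.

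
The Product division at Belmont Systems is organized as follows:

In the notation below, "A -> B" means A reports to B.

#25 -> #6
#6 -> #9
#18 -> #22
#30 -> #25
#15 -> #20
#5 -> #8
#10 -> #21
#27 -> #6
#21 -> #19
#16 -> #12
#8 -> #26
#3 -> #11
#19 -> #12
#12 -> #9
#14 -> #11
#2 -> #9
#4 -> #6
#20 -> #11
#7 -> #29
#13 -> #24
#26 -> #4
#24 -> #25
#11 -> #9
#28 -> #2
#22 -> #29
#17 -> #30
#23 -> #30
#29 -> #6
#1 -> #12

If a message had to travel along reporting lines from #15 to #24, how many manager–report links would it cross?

#15 is 3 levels below #9, and #24 is 3 levels below #9 (their lowest common manager). The shortest path runs up from #15 to #9 and back down to #24: 3 + 3 = 6 links.

6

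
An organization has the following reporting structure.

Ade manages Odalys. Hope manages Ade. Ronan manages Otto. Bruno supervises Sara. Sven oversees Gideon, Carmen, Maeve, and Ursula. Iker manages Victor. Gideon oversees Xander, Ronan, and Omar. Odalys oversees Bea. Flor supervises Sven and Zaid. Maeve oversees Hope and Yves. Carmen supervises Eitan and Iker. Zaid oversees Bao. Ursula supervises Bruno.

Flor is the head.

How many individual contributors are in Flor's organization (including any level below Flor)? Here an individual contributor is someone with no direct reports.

The people in Flor's organization with no one reporting to them are Bao, Sara, Yves, Bea, Eitan, Victor, Omar, Otto, Xander. That is 9.

9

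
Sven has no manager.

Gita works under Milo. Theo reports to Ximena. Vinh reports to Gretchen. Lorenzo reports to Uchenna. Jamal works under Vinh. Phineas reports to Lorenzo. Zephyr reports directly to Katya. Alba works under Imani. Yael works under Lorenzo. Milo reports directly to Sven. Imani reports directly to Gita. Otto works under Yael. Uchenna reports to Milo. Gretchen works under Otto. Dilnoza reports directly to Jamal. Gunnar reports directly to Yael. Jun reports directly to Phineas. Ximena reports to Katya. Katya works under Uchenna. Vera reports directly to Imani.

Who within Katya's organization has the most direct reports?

Direct-report counts within Katya's organization: Katya has 2; Ximena has 1. The largest is 2, held by Katya.

Katya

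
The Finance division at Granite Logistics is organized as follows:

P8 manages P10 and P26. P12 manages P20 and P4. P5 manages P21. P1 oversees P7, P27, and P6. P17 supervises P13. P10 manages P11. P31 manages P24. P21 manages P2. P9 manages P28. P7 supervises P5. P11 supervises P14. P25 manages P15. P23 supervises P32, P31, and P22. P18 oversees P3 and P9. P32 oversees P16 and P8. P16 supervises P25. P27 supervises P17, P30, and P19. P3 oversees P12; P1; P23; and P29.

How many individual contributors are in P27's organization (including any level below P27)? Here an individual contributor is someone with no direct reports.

The people in P27's organization with no one reporting to them are P19, P30, P13. That is 3.

3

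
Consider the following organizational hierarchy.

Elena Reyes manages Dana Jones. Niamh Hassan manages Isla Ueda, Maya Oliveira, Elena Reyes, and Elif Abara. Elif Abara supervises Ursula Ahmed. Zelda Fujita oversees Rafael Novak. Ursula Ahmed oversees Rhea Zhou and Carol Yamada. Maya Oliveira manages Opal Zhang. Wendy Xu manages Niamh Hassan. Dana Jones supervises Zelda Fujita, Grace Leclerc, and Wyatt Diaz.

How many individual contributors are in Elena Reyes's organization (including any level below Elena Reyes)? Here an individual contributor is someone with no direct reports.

3

The people in Elena Reyes's organization with no one reporting to them are Wyatt Diaz, Grace Leclerc, Rafael Novak. That is 3.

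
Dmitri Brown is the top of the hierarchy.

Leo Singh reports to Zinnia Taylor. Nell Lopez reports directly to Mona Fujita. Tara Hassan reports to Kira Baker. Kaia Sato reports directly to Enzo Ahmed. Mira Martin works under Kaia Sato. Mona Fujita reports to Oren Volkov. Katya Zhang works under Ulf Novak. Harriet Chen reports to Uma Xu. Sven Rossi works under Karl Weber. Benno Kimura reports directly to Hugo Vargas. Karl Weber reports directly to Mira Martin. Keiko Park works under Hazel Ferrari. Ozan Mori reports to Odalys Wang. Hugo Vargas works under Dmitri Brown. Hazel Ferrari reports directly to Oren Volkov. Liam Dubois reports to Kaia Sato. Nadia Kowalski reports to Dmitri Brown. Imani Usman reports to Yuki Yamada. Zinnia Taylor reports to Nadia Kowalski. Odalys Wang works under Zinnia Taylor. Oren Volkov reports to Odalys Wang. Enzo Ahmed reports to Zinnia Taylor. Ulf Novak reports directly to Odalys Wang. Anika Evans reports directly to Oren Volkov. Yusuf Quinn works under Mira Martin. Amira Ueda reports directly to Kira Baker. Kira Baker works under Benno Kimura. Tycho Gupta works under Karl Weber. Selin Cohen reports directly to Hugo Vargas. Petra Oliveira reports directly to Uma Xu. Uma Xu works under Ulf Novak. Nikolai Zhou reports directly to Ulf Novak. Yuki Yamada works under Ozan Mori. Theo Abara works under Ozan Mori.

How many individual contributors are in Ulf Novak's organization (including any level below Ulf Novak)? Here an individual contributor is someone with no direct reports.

4

The people in Ulf Novak's organization with no one reporting to them are Katya Zhang, Petra Oliveira, Harriet Chen, Nikolai Zhou. That is 4.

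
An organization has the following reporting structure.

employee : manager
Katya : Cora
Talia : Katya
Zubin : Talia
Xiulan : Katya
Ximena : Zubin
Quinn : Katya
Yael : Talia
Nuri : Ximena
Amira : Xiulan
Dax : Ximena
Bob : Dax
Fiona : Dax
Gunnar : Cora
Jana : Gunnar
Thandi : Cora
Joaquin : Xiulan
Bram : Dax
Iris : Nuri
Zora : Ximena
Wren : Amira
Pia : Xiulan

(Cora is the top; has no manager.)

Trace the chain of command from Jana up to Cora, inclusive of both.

Jana reports to Gunnar. Gunnar reports to Cora. Cora is at the top.

Jana -> Gunnar -> Cora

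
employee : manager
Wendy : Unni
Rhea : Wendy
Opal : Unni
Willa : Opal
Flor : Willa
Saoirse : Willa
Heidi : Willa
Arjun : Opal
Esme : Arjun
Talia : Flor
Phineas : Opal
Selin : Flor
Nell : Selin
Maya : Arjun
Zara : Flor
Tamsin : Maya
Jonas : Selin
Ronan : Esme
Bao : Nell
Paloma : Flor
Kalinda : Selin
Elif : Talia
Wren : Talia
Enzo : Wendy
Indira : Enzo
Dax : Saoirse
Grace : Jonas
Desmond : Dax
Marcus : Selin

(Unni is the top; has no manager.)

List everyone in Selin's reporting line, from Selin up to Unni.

Selin -> Flor -> Willa -> Opal -> Unni

Selin reports to Flor. Flor reports to Willa. Willa reports to Opal. Opal reports to Unni. Unni is at the top.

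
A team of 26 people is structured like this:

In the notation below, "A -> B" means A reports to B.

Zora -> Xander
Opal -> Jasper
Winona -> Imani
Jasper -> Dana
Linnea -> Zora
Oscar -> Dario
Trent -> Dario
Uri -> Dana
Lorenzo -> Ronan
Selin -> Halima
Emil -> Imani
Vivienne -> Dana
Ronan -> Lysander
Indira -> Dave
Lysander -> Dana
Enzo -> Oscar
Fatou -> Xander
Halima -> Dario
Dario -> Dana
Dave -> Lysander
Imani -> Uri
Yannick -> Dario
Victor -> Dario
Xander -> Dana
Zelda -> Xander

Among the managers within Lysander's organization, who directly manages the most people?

Direct-report counts within Lysander's organization: Lysander has 2; Ronan has 1; Dave has 1. The largest is 2, held by Lysander.

Lysander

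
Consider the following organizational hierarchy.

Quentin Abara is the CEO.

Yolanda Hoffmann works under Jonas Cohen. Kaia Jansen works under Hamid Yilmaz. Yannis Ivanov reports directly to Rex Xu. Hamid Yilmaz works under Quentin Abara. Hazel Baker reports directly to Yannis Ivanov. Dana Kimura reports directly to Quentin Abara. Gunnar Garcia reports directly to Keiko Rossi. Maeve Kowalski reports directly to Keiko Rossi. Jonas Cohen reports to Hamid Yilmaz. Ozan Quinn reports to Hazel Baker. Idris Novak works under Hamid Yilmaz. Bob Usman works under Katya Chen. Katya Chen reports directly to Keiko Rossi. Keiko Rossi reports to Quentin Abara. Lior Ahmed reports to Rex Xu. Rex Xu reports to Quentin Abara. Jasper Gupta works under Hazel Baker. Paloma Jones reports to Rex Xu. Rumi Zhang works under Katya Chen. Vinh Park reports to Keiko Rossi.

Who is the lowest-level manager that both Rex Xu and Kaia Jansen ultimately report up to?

Quentin Abara

Rex Xu's chain of managers is Quentin Abara. Kaia Jansen's chain of managers is Hamid Yilmaz, Quentin Abara. The first manager that appears in both chains is Quentin Abara.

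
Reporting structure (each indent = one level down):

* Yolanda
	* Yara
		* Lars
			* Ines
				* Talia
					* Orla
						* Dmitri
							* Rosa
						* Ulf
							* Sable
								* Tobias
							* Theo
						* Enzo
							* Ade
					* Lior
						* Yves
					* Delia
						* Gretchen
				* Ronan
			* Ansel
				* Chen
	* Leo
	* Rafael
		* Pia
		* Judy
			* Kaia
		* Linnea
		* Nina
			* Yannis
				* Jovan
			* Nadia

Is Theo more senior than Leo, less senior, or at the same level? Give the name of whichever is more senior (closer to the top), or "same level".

Leo

Theo is 7 levels below Yolanda; Leo is 1. Leo is higher.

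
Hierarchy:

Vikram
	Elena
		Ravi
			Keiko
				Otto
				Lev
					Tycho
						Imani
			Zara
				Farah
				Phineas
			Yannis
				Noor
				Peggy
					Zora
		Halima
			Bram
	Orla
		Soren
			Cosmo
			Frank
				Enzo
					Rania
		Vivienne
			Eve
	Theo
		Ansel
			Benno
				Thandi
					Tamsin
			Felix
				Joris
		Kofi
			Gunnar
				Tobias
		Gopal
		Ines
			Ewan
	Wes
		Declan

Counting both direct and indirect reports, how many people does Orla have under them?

7

Orla directly manages Soren, Vivienne. Under Soren: Frank, Enzo, Rania, Cosmo (4). Under Vivienne: Eve (1). So Orla's organization is 2 direct reports plus everyone under them: 5 + 2 = 7.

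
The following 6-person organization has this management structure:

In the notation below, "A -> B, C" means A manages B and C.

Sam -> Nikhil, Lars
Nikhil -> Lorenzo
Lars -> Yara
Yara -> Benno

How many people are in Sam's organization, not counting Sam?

5

Sam directly manages Nikhil, Lars. Under Nikhil: Lorenzo (1). Under Lars: Yara, Benno (2). So Sam's organization is 2 direct reports plus everyone under them: 2 + 3 = 5.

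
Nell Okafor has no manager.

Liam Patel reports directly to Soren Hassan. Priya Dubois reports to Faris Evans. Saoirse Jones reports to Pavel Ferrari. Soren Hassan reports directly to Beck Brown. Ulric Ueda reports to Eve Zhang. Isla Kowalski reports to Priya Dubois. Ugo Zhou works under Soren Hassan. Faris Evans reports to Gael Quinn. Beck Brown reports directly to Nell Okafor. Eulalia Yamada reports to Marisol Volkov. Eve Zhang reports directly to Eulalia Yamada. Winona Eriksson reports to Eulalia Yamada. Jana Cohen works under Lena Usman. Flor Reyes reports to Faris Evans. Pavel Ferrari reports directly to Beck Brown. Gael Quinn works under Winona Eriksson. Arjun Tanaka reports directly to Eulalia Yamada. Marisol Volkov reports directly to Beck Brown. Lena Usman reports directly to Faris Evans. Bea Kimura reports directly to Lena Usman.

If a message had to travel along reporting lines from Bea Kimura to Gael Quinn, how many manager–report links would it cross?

Bea Kimura is in Gael Quinn's organization: the chain from Bea Kimura up to Gael Quinn is Bea Kimura → Lena Usman → Faris Evans → Gael Quinn, which is 3 links.

3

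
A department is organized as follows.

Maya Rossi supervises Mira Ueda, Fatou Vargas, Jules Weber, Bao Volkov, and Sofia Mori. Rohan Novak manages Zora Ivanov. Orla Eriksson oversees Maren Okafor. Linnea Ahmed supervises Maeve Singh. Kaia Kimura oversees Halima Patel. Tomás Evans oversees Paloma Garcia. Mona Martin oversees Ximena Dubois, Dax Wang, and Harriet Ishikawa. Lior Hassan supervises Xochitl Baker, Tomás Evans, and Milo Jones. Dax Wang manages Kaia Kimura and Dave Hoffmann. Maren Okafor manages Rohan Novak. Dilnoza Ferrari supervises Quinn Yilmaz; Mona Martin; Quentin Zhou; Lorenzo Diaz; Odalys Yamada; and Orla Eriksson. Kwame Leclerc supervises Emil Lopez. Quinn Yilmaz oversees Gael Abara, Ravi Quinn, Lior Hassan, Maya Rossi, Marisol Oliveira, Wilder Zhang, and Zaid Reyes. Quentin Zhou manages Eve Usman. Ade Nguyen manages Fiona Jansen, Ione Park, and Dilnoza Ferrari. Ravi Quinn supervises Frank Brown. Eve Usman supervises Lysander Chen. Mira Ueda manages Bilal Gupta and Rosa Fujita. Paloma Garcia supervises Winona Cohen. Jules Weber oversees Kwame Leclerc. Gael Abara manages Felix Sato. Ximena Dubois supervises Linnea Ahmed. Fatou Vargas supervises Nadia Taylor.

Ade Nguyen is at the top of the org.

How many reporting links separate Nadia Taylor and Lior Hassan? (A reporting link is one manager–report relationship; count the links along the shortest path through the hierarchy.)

Nadia Taylor is 3 levels below Quinn Yilmaz, and Lior Hassan is 1 level below Quinn Yilmaz (their lowest common manager). The shortest path runs up from Nadia Taylor to Quinn Yilmaz and back down to Lior Hassan: 3 + 1 = 4 links.

4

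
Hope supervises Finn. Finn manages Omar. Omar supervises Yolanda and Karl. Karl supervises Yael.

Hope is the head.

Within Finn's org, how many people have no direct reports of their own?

2

The people in Finn's organization with no one reporting to them are Yael, Yolanda. That is 2.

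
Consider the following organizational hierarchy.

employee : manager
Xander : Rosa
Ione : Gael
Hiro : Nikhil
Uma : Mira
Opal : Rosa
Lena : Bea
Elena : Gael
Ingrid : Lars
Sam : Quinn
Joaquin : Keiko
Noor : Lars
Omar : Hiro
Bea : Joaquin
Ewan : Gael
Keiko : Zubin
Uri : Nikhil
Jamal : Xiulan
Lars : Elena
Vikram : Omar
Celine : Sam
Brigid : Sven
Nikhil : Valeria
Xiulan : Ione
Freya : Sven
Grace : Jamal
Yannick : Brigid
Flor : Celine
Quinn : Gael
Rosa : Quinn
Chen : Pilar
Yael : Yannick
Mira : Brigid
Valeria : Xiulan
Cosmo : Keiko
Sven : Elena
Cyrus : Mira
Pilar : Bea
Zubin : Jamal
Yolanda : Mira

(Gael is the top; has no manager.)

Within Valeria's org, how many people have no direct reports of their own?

The people in Valeria's organization with no one reporting to them are Uri, Vikram. That is 2.

2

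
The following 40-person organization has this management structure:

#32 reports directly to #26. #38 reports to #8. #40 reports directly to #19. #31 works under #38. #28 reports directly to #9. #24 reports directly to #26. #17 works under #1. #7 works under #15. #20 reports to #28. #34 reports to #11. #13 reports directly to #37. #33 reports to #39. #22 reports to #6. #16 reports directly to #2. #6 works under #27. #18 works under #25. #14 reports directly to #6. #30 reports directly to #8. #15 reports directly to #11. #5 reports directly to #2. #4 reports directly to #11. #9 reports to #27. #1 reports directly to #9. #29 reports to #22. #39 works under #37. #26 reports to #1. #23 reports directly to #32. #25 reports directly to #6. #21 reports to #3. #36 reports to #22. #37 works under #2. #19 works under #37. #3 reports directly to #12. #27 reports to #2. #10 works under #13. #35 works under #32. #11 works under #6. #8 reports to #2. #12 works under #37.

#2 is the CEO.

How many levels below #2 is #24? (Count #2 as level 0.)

Chain from #24 up to #2: #24 → #26 → #1 → #9 → #27 → #2. That is 5 steps up, so #24 is 5 levels below #2.

5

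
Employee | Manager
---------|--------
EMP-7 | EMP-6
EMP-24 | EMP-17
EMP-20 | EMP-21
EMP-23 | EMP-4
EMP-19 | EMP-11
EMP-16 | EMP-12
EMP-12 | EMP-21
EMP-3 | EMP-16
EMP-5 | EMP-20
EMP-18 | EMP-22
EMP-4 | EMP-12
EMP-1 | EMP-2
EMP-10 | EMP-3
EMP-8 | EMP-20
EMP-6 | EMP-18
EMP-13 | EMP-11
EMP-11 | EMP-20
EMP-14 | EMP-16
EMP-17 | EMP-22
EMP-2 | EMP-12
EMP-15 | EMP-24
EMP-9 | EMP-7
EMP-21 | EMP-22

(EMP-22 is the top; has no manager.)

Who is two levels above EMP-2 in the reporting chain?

EMP-2 reports to EMP-12, and EMP-12 reports to EMP-21. So EMP-2's skip-level manager is EMP-21.

EMP-21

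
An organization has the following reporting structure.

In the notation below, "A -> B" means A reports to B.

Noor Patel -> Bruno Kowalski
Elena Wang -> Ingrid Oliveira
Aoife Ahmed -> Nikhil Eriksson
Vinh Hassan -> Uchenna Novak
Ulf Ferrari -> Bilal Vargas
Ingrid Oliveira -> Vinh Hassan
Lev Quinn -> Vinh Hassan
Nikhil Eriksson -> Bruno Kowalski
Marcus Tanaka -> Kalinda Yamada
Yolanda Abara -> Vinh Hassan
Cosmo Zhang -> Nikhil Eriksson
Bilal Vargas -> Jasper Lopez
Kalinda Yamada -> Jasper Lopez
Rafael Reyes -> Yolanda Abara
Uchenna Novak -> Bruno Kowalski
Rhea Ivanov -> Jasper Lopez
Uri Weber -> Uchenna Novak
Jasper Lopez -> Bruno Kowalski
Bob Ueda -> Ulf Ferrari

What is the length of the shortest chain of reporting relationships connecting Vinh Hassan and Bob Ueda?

Vinh Hassan is 2 levels below Bruno Kowalski, and Bob Ueda is 4 levels below Bruno Kowalski (their lowest common manager). The shortest path runs up from Vinh Hassan to Bruno Kowalski and back down to Bob Ueda: 2 + 4 = 6 links.

6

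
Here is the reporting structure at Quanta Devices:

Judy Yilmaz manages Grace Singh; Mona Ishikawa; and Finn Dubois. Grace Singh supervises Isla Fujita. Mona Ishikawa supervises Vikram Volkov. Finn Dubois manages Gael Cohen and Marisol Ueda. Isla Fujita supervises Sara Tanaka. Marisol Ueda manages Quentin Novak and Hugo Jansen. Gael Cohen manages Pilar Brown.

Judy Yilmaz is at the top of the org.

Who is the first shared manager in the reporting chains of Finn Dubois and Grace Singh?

Judy Yilmaz

Finn Dubois's chain of managers is Judy Yilmaz. Grace Singh's chain of managers is Judy Yilmaz. The first manager that appears in both chains is Judy Yilmaz.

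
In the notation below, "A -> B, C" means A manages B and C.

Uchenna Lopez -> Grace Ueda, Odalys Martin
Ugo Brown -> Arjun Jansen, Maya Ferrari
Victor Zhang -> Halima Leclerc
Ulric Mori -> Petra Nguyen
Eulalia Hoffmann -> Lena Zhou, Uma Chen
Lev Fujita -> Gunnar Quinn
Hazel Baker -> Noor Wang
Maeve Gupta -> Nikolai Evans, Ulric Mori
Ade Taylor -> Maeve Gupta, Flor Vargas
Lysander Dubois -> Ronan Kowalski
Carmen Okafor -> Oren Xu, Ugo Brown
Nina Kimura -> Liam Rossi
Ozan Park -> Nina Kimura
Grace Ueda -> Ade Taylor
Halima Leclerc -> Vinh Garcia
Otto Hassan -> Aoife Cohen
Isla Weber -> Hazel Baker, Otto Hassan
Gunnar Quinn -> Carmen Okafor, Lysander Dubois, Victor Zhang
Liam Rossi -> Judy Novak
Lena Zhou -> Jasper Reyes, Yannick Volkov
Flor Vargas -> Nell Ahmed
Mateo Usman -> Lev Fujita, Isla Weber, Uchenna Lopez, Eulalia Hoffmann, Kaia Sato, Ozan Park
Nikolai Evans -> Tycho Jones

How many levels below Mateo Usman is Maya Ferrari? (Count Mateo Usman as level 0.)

5

Chain from Maya Ferrari up to Mateo Usman: Maya Ferrari → Ugo Brown → Carmen Okafor → Gunnar Quinn → Lev Fujita → Mateo Usman. That is 5 steps up, so Maya Ferrari is 5 levels below Mateo Usman.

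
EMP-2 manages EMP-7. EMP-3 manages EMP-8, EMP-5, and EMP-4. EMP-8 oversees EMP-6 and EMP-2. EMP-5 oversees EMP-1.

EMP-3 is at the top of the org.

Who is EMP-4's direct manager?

EMP-3

EMP-4 reports directly to EMP-3.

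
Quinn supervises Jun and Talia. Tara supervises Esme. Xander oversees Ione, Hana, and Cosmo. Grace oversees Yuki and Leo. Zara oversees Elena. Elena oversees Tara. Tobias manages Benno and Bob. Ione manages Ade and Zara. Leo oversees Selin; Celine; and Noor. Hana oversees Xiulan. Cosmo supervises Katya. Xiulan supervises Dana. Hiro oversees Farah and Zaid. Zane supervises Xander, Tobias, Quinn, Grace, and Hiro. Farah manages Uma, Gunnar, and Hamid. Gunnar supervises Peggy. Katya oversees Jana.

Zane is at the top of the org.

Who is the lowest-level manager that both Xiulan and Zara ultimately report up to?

Xander

Xiulan's chain of managers is Hana, Xander, Zane. Zara's chain of managers is Ione, Xander, Zane. The first manager that appears in both chains is Xander.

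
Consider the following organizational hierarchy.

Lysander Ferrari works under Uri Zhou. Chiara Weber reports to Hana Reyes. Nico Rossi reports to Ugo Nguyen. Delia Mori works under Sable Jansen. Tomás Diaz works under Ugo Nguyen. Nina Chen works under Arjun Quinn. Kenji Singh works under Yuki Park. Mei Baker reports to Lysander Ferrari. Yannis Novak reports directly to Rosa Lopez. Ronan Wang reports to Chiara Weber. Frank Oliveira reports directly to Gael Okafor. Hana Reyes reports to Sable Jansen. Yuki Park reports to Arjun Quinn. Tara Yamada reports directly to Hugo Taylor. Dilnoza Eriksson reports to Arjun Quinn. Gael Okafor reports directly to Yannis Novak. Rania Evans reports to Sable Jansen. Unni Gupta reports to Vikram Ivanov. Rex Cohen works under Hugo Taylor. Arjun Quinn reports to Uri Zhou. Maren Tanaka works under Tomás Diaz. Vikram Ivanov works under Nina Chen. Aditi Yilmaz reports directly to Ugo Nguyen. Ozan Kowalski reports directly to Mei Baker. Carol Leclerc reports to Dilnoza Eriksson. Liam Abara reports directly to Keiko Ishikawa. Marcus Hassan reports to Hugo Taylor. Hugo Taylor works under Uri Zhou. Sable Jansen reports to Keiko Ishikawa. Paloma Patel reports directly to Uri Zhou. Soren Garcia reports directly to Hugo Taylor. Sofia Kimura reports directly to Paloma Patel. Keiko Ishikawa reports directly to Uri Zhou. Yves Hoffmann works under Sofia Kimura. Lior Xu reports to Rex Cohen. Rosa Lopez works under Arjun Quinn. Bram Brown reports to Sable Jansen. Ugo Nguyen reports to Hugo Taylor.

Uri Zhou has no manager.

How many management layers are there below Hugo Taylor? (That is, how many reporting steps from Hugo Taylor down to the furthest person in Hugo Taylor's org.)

The longest chain under Hugo Taylor runs Hugo Taylor → Ugo Nguyen → Tomás Diaz → Maren Tanaka, which is 3 levels below Hugo Taylor.

3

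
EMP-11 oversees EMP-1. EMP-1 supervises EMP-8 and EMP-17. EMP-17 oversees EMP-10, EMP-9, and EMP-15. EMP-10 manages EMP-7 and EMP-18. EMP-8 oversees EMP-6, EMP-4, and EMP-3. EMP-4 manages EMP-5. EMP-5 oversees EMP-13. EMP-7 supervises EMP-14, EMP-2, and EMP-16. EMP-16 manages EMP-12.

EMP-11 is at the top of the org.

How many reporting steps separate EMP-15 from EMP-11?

3

Chain from EMP-15 up to EMP-11: EMP-15 → EMP-17 → EMP-1 → EMP-11. That is 3 steps up, so EMP-15 is 3 levels below EMP-11.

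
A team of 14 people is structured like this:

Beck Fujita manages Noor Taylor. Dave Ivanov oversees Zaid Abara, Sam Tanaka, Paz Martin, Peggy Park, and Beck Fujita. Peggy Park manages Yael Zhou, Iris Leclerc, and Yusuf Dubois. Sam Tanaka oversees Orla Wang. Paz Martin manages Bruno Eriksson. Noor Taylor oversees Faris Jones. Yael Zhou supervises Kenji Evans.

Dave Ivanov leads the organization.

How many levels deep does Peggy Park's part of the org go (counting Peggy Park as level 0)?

2

The longest chain under Peggy Park runs Peggy Park → Yael Zhou → Kenji Evans, which is 2 levels below Peggy Park.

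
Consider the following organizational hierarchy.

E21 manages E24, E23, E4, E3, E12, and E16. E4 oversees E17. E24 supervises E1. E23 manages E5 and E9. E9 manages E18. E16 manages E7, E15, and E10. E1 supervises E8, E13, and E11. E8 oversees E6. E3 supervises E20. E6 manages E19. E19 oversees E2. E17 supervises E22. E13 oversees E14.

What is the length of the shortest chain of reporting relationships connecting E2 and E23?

E2 is 6 levels below E21, and E23 is 1 level below E21 (their lowest common manager). The shortest path runs up from E2 to E21 and back down to E23: 6 + 1 = 7 links.

7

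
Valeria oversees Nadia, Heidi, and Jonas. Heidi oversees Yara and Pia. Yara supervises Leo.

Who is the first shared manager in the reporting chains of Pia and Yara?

Heidi

Pia's chain of managers is Heidi, Valeria. Yara's chain of managers is Heidi, Valeria. The first manager that appears in both chains is Heidi.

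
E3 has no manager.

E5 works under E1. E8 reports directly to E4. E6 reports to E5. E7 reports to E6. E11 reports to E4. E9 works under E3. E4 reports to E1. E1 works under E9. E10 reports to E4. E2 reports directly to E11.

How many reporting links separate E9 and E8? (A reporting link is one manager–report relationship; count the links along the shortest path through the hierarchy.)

3

E8 is in E9's organization: the chain from E8 up to E9 is E8 → E4 → E1 → E9, which is 3 links.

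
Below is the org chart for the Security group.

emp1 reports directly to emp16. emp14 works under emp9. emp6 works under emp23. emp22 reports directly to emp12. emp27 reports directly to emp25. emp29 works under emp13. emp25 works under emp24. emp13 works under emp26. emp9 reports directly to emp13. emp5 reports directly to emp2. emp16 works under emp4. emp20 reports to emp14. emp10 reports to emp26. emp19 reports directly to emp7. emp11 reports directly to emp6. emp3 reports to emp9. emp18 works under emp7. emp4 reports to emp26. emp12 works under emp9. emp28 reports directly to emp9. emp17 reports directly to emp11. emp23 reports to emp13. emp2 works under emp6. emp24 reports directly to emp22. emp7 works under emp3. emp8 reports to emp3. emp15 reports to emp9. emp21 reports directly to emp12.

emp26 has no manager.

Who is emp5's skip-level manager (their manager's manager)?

emp5 reports to emp2, and emp2 reports to emp6. So emp5's skip-level manager is emp6.

emp6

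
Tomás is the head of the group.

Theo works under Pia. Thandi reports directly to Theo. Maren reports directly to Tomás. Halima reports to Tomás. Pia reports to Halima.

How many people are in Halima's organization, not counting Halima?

3

Halima directly manages Pia. Under Pia: Theo, Thandi (2). That's 3 in total.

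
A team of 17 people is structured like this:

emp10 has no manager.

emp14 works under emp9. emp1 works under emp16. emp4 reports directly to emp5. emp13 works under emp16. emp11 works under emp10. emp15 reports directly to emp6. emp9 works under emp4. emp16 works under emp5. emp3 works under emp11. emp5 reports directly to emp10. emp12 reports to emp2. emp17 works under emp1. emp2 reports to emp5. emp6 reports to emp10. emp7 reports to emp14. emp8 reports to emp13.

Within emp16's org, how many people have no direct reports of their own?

The people in emp16's organization with no one reporting to them are emp8, emp17. That is 2.

2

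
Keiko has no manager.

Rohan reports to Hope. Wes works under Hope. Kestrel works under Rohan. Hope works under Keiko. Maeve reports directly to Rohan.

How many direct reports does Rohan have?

Rohan directly manages Kestrel, Maeve. That is 2 direct reports.

2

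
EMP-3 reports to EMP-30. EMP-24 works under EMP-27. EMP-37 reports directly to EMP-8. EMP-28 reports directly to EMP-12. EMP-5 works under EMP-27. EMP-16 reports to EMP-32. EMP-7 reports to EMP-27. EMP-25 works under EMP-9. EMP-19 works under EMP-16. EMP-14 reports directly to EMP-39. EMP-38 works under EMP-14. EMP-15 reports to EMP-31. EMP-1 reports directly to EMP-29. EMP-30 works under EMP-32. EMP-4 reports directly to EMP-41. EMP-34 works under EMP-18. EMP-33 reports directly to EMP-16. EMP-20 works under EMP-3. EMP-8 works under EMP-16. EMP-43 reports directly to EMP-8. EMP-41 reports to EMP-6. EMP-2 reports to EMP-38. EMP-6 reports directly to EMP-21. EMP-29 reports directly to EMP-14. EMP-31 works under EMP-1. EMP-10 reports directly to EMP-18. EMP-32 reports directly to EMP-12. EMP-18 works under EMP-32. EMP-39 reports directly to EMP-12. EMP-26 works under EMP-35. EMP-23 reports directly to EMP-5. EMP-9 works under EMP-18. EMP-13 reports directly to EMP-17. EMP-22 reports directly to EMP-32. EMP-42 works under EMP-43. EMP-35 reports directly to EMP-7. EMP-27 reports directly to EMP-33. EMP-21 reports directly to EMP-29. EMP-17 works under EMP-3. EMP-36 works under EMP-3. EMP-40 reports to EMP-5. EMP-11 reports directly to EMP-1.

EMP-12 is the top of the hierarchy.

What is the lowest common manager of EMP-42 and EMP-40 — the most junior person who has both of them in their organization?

EMP-16

EMP-42's chain of managers is EMP-43, EMP-8, EMP-16, EMP-32, EMP-12. EMP-40's chain of managers is EMP-5, EMP-27, EMP-33, EMP-16, EMP-32, EMP-12. The first manager that appears in both chains is EMP-16.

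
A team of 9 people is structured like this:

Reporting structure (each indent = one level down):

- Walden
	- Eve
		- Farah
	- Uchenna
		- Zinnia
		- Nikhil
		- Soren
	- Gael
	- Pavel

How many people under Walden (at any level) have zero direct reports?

6

The people in Walden's organization with no one reporting to them are Pavel, Gael, Soren, Nikhil, Zinnia, Farah. That is 6.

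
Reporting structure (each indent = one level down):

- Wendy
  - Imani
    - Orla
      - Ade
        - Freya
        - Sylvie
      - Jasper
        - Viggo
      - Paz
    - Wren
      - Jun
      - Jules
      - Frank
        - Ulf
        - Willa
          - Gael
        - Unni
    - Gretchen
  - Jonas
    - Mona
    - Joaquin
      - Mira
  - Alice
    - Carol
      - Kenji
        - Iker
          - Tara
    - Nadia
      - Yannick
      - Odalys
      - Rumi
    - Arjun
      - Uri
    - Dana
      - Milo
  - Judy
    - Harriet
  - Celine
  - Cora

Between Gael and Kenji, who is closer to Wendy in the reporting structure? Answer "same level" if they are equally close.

Kenji

Gael is 5 levels below Wendy; Kenji is 3. Kenji is higher.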